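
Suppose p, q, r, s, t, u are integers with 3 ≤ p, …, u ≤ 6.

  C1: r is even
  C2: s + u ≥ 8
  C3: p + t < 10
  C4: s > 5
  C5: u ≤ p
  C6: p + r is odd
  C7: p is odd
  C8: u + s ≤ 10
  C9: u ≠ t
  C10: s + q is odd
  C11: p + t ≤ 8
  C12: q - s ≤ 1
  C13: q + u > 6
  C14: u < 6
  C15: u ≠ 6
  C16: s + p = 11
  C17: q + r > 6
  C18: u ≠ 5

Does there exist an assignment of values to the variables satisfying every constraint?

Satisfiable

One satisfying assignment is p = 5, q = 5, r = 4, s = 6, t = 3, u = 4.
For the less obvious constraints — constraint 2: s + u = 10; constraint 3: p + t = 8 — and the others hold by inspection.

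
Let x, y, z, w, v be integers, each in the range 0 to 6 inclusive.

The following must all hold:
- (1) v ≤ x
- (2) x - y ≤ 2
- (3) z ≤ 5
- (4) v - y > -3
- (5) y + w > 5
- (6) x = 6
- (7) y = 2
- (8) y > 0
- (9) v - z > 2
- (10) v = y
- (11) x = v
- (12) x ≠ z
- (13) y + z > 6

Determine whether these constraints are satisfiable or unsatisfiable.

Unsatisfiable

Constraint 6 fixes x = 6 and constraint 7 fixes y = 2. Constraints 10 and 11 give x = v = y, so x = y. But 6 ≠ 2 — contradiction.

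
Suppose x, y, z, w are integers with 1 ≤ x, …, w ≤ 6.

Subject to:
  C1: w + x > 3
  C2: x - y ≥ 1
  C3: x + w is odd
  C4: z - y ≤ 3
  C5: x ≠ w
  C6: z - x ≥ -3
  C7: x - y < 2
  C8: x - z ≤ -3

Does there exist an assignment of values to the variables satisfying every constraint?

Constraints 2, 4, and 8 give y − z ≥ -3, z − x ≥ 3, x − y ≥ 1.
Adding all 3 inequalities: the left sides telescope to 0, and the right sides sum to (-3) + 3 + 1 = 1. So 0 ≥ 1, which is false.

Unsatisfiable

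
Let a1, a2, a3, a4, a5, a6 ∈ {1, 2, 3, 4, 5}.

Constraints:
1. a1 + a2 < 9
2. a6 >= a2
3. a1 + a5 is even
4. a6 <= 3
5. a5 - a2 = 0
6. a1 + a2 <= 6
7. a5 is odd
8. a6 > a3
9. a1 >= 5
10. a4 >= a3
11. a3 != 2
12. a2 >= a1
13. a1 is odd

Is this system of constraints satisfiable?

From constraints 9 and 12: a2 ≥ a1 and a1 ≥ 5, so a2 ≥ 5. From constraints 2 and 4: a2 ≤ a6 and a6 ≤ 3, so a2 ≤ 3. But 3 < 5, so no value of a2 works.

Unsatisfiable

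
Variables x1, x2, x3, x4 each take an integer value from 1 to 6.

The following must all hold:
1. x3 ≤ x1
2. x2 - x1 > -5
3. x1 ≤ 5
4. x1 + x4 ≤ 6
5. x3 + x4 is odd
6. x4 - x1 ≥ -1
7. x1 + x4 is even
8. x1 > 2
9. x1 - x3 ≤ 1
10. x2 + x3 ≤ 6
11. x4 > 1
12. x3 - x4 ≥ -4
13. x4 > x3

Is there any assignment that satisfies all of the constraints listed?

Satisfiable

The assignment x1 = 3, x2 = 1, x3 = 2, x4 = 3 works:
  constraint 2 holds since x2 - x1 = -2.
  constraint 4 holds since x1 + x4 = 6.
The rest check out directly.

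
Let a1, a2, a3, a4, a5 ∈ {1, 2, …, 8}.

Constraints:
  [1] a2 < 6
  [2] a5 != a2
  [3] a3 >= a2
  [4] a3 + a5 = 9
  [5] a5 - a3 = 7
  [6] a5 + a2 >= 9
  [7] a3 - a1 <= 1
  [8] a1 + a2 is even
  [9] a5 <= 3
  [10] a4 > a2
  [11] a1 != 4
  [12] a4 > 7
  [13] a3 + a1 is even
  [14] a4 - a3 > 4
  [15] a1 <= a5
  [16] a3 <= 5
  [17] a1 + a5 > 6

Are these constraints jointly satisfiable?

From constraint 9: a5 ≤ 3. From constraints 3 and 16: a2 ≤ a3 ≤ 5. Hence a5 + a2 ≤ 8. But constraint 6 requires a5 + a2 ≥ 9, and 9 > 8. Contradiction.

Unsatisfiable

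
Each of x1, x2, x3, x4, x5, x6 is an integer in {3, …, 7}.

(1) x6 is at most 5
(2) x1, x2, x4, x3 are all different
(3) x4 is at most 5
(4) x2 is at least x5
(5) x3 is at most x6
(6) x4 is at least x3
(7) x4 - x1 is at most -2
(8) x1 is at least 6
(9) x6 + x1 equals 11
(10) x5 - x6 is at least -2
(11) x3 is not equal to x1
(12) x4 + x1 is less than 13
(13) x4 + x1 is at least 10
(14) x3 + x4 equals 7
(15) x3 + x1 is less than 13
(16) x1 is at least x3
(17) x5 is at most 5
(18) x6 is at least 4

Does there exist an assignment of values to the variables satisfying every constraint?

The assignment x1 = 7, x2 = 5, x3 = 3, x4 = 4, x5 = 5, x6 = 4 works:
  constraint 7 holds since x4 - x1 = -3.
  constraint 9 holds since x6 + x1 = 11.
  constraint 10 holds since x5 - x6 = 1.
The rest check out directly.

Satisfiable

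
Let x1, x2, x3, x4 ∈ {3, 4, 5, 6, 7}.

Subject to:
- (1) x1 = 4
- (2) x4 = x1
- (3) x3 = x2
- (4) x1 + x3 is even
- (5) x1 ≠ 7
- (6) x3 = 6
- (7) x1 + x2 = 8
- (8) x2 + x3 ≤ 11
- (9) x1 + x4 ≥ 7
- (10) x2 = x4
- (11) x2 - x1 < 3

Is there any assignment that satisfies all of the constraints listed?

Constraint 6 fixes x3 = 6 and constraint 1 fixes x1 = 4. Constraints 2, 3, and 10 give x3 = x2 = x4 = x1, so x3 = x1. But 6 ≠ 4 — contradiction.

Unsatisfiable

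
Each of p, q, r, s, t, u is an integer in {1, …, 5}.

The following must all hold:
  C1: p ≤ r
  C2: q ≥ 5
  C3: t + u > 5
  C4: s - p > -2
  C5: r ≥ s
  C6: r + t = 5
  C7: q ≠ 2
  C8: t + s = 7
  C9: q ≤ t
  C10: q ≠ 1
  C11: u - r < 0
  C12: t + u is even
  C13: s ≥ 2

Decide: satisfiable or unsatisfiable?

Unsatisfiable

From constraints 5 and 13: r ≥ s ≥ 2. From constraints 2 and 9: t ≥ q ≥ 5. Hence r + t ≥ 7. But constraint 6 requires r + t = 5, and 5 < 7. Contradiction.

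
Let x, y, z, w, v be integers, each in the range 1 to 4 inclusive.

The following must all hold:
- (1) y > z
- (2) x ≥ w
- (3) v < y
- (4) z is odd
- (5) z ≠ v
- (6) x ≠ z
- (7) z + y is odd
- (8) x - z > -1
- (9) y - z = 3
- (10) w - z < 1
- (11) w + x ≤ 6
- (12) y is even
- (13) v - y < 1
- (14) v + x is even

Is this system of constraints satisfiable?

Satisfiable

The assignment x = 3, y = 4, z = 1, w = 1, v = 3 works:
  constraint 8 holds since x - z = 2.
  constraint 9 holds since y - z = 3.
The rest check out directly.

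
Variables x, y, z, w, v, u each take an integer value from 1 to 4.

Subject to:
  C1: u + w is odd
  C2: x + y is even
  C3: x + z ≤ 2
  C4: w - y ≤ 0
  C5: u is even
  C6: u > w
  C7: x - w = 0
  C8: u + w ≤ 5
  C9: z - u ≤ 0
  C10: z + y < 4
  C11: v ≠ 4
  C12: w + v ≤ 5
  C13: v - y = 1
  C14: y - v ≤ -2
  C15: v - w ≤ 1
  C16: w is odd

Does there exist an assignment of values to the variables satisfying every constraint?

Unsatisfiable

Constraints 4, 14, and 15 give v − y ≥ 2, y − w ≥ 0, w − v ≥ -1.
Adding all 3 inequalities: the left sides telescope to 0, and the right sides sum to 2 + 0 + (-1) = 1. So 0 ≥ 1, which is false.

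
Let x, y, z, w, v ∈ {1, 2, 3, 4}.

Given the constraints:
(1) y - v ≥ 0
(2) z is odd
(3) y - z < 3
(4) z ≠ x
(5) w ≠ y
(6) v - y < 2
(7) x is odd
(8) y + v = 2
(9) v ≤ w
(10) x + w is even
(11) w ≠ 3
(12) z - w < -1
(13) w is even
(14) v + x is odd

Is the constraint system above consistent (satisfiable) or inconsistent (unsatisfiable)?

Unsatisfiable

Constraint 7 makes x odd and constraint 13 makes w even, so x + w must be odd. Constraint 10 says x + w is even — contradiction.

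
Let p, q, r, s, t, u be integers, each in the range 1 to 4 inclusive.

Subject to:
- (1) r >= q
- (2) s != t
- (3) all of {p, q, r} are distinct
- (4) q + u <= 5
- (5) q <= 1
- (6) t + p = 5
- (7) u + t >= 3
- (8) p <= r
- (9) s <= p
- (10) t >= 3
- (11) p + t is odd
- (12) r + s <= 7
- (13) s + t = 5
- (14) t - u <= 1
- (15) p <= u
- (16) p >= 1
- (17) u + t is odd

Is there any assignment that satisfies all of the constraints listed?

Satisfiable

Setting (p, q, r, s, t, u) = (2, 1, 3, 2, 3, 2) satisfies everything: constraint 4: q + u = 3; constraint 6: t + p = 5, and the others follow.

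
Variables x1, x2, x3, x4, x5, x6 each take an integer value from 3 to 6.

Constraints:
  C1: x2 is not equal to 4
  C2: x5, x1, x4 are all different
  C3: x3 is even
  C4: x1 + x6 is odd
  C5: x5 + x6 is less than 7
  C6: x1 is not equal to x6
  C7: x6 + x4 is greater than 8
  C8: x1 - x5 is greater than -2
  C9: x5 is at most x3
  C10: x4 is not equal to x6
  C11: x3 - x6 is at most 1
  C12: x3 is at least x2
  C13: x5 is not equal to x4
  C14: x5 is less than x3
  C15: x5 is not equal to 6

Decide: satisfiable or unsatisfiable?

Satisfiable

One satisfying assignment is x1 = 4, x2 = 3, x3 = 4, x4 = 6, x5 = 3, x6 = 3.
For the less obvious constraints — constraint 5: x5 + x6 = 6; constraint 7: x6 + x4 = 9 — and the others hold by inspection.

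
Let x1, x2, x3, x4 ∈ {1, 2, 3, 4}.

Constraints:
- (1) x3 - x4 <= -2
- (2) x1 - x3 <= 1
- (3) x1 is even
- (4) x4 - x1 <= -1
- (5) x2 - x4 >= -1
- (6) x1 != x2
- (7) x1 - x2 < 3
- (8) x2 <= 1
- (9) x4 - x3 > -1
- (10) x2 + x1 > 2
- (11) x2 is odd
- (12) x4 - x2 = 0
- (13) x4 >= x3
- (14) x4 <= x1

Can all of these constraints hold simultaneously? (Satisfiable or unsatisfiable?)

Constraints 1, 2, and 4 give x3 − x1 ≥ -1, x1 − x4 ≥ 1, x4 − x3 ≥ 2.
Adding all 3 inequalities: the left sides telescope to 0, and the right sides sum to (-1) + 1 + 2 = 2. So 0 ≥ 2, which is false.

Unsatisfiable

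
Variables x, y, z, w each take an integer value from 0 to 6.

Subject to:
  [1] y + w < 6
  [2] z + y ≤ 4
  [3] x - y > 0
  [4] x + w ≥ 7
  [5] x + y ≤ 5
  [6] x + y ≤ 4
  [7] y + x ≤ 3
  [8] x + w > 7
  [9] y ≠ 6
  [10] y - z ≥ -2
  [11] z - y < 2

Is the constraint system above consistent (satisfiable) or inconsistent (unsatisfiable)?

Setting (x, y, z, w) = (3, 0, 1, 5) satisfies everything: constraint 1: y + w = 5; constraint 2: z + y = 1, and the others follow.

Satisfiable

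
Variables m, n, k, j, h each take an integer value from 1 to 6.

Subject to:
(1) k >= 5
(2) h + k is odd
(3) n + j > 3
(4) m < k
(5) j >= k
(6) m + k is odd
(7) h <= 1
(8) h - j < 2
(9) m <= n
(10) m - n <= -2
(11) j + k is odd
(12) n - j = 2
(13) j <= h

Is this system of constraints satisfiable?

From constraints 1 and 5: j ≥ k and k ≥ 5, so j ≥ 5. From constraints 7 and 13: j ≤ h and h ≤ 1, so j ≤ 1. But 1 < 5, so no value of j works.

Unsatisfiable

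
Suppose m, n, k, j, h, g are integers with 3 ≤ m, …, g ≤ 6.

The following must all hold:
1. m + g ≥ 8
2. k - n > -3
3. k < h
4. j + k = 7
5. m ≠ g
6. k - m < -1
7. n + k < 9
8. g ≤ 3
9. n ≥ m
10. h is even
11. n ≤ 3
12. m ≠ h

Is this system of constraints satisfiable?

From constraints 9 and 11: m ≤ n ≤ 3. From constraint 8: g ≤ 3. Hence m + g ≤ 6. But constraint 1 requires m + g ≥ 8, and 8 > 6. Contradiction.

Unsatisfiable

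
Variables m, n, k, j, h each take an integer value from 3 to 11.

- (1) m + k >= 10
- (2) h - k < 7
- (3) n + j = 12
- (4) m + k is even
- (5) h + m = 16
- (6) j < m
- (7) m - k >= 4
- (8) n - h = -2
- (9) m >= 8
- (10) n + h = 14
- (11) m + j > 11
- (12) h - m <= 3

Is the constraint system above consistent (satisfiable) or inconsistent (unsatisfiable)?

Try m = 8, n = 6, k = 4, j = 6, h = 8.
Check constraint 1: m + k = 12; constraint 2: h - k = 4. The remaining constraints are straightforward to verify.

Satisfiable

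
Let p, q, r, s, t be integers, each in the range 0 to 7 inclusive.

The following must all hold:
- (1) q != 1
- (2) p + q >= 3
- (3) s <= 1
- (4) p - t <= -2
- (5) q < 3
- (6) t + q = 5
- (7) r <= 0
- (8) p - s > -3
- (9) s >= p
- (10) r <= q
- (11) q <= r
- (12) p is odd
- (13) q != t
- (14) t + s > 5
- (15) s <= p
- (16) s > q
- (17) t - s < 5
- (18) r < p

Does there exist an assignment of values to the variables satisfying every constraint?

Unsatisfiable

From constraints 3 and 9: p ≤ s ≤ 1. From constraints 7 and 11: q ≤ r ≤ 0. Hence p + q ≤ 1. But constraint 2 requires p + q ≥ 3, and 3 > 1. Contradiction.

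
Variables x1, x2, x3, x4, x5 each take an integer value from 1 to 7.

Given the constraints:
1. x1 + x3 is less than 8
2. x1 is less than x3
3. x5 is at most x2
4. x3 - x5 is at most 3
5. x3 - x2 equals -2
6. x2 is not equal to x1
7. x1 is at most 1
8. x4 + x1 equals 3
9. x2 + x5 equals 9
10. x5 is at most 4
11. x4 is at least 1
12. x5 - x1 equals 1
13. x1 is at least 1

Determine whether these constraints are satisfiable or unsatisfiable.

The assignment x1 = 1, x2 = 7, x3 = 5, x4 = 2, x5 = 2 works:
  constraint 1 holds since x1 + x3 = 6.
  constraint 4 holds since x3 - x5 = 3.
The rest check out directly.

Satisfiable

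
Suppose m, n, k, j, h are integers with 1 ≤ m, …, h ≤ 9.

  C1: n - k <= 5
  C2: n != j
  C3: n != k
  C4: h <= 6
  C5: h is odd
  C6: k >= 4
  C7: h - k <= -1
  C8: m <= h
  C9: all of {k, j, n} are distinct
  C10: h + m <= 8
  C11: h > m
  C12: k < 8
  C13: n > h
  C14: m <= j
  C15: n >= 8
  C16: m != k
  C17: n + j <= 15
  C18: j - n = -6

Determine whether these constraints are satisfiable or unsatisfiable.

Satisfiable

Setting (m, n, k, j, h) = (1, 9, 6, 3, 5) satisfies everything: constraint 1: n - k = 3; constraint 7: h - k = -1, and the others follow.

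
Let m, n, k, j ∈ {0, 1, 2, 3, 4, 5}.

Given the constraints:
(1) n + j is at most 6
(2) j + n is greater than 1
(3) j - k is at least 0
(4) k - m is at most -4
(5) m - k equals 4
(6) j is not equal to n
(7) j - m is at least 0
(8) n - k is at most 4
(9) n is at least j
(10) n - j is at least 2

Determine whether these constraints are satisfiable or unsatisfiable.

Constraints 4, 7, 8, and 10 give k − n ≥ -4, n − j ≥ 2, j − m ≥ 0, m − k ≥ 4.
Adding all 4 inequalities: the left sides telescope to 0, and the right sides sum to (-4) + 2 + 0 + 4 = 2. So 0 ≥ 2, which is false.

Unsatisfiable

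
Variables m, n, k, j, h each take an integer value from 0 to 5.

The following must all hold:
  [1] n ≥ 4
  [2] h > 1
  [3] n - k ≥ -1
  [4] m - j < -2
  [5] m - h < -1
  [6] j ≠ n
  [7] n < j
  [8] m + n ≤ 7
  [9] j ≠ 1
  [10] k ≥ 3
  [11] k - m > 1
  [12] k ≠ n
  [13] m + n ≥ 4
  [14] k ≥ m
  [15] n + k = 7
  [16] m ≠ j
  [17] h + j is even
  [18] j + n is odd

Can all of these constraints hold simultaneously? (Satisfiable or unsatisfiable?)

One satisfying assignment is m = 0, n = 4, k = 3, j = 5, h = 3.
For the less obvious constraints — constraint 3: n - k = 1; constraint 4: m - j = -5; constraint 5: m - h = -3 — and the others hold by inspection.

Satisfiable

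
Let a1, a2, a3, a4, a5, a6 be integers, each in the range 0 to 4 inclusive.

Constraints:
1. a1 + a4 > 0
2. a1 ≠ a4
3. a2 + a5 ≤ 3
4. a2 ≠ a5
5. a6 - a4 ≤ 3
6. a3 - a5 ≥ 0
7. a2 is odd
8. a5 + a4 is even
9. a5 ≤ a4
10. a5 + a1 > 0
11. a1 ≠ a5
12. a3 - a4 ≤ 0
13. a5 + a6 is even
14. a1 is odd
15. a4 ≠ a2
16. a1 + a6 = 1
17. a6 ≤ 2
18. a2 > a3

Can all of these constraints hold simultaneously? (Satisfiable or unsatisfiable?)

Satisfiable

Take a1 = 1, a2 = 3, a3 = 0, a4 = 0, a5 = 0, a6 = 0. Then constraint 1: a1 + a4 = 1; constraint 3: a2 + a5 = 3, and every other listed constraint is also met.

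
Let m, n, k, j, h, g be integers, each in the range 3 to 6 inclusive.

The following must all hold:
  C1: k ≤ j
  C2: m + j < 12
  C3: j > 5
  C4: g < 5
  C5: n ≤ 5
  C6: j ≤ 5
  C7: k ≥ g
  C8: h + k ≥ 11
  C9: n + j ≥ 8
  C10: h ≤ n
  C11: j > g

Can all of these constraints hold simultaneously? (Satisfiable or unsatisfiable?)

Unsatisfiable

From constraints 5 and 10: h ≤ n ≤ 5. From constraints 1 and 6: k ≤ j ≤ 5. Hence h + k ≤ 10. But constraint 8 requires h + k ≥ 11, and 11 > 10. Contradiction.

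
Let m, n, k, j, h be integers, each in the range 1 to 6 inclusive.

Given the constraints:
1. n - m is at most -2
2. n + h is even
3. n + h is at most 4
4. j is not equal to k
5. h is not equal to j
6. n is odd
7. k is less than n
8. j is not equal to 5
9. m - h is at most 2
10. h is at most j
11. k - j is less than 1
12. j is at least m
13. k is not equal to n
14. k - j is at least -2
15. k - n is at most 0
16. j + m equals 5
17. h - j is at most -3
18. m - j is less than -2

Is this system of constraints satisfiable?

Unsatisfiable

Constraints 1, 9, 14, 15, and 17 give h − m ≥ -2, m − n ≥ 2, n − k ≥ 0, k − j ≥ -2, j − h ≥ 3.
Adding all 5 inequalities: the left sides telescope to 0, and the right sides sum to (-2) + 2 + 0 + (-2) + 3 = 1. So 0 ≥ 1, which is false.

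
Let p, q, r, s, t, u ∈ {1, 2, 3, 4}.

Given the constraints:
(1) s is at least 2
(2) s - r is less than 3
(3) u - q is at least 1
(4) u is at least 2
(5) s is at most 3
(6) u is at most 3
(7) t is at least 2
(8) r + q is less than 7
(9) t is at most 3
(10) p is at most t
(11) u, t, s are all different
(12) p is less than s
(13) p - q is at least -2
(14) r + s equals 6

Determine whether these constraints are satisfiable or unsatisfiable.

Unsatisfiable

Constraints 1, 4, 5, 6, 7, and 9 confine each of u, t, s to the 2 values {2, 3}.
Constraint 11 requires all 3 of them to be distinct, but only 2 values are available — impossible by the pigeonhole principle.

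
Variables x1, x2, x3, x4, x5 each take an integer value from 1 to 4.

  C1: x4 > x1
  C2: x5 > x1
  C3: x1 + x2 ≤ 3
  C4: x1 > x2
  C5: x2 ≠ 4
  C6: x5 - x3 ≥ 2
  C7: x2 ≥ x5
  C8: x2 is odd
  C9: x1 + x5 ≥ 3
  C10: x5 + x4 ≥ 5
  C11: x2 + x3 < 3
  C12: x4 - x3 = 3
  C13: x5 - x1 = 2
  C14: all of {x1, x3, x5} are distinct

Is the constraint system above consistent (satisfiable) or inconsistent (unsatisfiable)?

Unsatisfiable

Constraints 2, 4, and 7 give x5 ≤ x2, x2 < x1, x1 < x5. Chaining: x5 ≤ x2 < x1 < x5, which forces x5 < x5 — impossible.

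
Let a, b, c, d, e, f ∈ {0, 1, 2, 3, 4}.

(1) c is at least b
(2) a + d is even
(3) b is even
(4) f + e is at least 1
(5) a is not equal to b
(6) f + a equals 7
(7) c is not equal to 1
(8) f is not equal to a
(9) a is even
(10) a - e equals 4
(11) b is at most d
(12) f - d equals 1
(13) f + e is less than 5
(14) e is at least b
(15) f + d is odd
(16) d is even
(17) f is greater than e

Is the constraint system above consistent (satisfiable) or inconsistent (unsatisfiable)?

Satisfiable

One satisfying assignment is a = 4, b = 0, c = 3, d = 2, e = 0, f = 3.
For the less obvious constraints — constraint 4: f + e = 3; constraint 6: f + a = 7; constraint 10: a - e = 4 — and the others hold by inspection.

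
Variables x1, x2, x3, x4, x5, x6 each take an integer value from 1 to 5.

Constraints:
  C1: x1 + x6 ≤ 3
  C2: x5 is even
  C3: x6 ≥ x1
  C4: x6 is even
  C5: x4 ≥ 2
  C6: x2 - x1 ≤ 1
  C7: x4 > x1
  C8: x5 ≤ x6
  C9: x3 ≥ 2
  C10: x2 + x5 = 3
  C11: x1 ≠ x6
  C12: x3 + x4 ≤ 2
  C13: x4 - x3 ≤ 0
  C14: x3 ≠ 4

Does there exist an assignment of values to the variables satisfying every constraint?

From constraint 9: x3 ≥ 2. From constraint 5: x4 ≥ 2. Hence x3 + x4 ≥ 4. But constraint 12 requires x3 + x4 ≤ 2, and 2 < 4. Contradiction.

Unsatisfiable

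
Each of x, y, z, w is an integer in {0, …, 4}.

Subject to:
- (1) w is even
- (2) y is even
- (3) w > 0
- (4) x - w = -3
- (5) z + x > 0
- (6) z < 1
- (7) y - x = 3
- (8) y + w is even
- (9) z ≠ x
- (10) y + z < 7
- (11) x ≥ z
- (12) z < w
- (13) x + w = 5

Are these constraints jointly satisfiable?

The assignment x = 1, y = 4, z = 0, w = 4 works:
  constraint 4 holds since x - w = -3.
  constraint 5 holds since z + x = 1.
The rest check out directly.

Satisfiable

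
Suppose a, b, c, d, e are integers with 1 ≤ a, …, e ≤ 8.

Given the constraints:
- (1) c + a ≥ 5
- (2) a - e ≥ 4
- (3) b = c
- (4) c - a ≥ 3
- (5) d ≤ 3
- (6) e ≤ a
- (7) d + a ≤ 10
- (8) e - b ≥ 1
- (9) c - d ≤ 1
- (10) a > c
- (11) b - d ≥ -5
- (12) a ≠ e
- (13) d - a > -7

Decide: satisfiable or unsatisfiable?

Unsatisfiable

Constraints 2, 4, 8, 9, and 11 give a − e ≥ 4, e − b ≥ 1, b − d ≥ -5, d − c ≥ -1, c − a ≥ 3.
Adding all 5 inequalities: the left sides telescope to 0, and the right sides sum to 4 + 1 + (-5) + (-1) + 3 = 2. So 0 ≥ 2, which is false.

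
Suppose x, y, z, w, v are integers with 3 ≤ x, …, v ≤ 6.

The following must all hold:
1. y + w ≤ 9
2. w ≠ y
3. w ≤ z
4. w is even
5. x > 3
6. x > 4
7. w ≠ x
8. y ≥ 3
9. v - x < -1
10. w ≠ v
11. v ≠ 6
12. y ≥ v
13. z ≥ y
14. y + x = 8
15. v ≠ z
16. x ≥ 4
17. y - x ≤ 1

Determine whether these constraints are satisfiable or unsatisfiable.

Take x = 5, y = 3, z = 6, w = 6, v = 3. Then constraint 1: y + w = 9; constraint 9: v - x = -2, and every other listed constraint is also met.

Satisfiable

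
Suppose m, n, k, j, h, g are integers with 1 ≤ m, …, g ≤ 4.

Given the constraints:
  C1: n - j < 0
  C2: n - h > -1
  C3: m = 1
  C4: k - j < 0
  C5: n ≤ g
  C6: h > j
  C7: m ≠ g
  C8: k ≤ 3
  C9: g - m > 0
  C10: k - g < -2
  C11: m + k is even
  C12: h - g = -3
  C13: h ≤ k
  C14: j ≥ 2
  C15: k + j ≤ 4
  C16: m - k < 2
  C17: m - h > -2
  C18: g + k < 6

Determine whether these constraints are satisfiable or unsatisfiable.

Unsatisfiable

Constraints 4, 6, and 13 give k < j, j < h, h ≤ k. Chaining: k < j < h ≤ k, which forces k < k — impossible.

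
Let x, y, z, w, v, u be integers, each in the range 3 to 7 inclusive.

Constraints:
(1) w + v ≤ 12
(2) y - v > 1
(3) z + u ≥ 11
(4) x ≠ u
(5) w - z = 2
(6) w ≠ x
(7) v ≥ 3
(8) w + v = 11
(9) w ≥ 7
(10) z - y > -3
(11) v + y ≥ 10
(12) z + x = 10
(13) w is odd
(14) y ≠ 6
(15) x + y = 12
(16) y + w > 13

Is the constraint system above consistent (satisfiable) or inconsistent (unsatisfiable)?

Take x = 5, y = 7, z = 5, w = 7, v = 4, u = 7. Then constraint 1: w + v = 11; constraint 2: y - v = 3; constraint 3: z + u = 12, and every other listed constraint is also met.

Satisfiable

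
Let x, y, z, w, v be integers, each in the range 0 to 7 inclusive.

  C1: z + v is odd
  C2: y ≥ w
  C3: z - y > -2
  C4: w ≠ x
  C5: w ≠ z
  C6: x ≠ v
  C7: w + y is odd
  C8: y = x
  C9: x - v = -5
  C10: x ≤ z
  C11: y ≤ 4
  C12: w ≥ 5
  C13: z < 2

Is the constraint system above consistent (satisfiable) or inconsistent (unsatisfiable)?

From constraints 2 and 12: y ≥ w and w ≥ 5, so y ≥ 5. From constraint 11: y ≤ 4. But 4 < 5, so no value of y works.

Unsatisfiable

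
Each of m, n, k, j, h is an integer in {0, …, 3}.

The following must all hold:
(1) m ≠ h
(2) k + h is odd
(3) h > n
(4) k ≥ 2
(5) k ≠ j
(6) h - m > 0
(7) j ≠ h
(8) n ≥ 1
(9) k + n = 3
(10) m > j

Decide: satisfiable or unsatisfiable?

Try m = 1, n = 1, k = 2, j = 0, h = 3.
Check constraint 6: h - m = 2; constraint 9: k + n = 3. The remaining constraints are straightforward to verify.

Satisfiable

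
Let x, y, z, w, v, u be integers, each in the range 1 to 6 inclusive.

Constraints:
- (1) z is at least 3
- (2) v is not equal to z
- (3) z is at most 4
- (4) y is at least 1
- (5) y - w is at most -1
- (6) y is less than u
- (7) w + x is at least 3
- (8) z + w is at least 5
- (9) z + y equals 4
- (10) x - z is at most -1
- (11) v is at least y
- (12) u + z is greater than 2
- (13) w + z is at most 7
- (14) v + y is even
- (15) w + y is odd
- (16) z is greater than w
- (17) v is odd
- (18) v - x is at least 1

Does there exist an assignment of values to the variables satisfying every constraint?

Try x = 1, y = 1, z = 3, w = 2, v = 5, u = 2.
Check constraint 5: y - w = -1; constraint 7: w + x = 3. The remaining constraints are straightforward to verify.

Satisfiable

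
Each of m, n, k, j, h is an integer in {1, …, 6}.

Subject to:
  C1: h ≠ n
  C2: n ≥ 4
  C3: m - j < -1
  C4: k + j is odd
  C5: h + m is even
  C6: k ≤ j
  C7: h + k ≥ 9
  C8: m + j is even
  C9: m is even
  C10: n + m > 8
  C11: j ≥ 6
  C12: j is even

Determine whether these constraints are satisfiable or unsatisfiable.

Satisfiable

One satisfying assignment is m = 4, n = 5, k = 3, j = 6, h = 6.
For the less obvious constraints — constraint 3: m - j = -2; constraint 7: h + k = 9 — and the others hold by inspection.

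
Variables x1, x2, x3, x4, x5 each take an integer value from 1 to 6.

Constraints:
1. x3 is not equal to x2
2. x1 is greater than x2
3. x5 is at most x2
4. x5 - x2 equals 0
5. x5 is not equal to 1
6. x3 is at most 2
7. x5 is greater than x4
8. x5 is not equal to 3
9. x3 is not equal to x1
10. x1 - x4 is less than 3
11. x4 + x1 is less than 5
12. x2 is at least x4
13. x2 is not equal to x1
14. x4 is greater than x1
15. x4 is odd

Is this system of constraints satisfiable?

Constraints 2, 3, 7, and 14 give x4 < x5, x5 ≤ x2, x2 < x1, x1 < x4. Chaining: x4 < x5 ≤ x2 < x1 < x4, which forces x4 < x4 — impossible.

Unsatisfiable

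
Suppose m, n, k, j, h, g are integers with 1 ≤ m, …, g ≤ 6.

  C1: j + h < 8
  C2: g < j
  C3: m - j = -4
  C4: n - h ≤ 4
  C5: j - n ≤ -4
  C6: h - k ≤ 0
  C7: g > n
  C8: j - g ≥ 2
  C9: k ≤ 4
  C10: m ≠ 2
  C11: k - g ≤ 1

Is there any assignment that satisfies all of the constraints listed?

Constraints 4, 5, 6, 8, and 11 give h − n ≥ -4, n − j ≥ 4, j − g ≥ 2, g − k ≥ -1, k − h ≥ 0.
Adding all 5 inequalities: the left sides telescope to 0, and the right sides sum to (-4) + 4 + 2 + (-1) + 0 = 1. So 0 ≥ 1, which is false.

Unsatisfiable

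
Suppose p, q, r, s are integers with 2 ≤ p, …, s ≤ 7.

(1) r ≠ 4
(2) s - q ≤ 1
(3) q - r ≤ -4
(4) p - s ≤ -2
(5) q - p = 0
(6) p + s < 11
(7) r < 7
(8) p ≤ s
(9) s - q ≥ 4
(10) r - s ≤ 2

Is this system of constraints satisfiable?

Unsatisfiable

Constraints 2, 3, and 10 give s − r ≥ -2, r − q ≥ 4, q − s ≥ -1.
Adding all 3 inequalities: the left sides telescope to 0, and the right sides sum to (-2) + 4 + (-1) = 1. So 0 ≥ 1, which is false.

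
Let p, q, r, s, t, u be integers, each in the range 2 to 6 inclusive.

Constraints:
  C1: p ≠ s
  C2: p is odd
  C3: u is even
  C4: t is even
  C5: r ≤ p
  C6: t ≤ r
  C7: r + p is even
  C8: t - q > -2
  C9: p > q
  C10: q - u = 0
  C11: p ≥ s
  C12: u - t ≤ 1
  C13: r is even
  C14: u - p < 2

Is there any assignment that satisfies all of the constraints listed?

Unsatisfiable

Constraint 13 makes r even and constraint 2 makes p odd, so r + p must be odd. Constraint 7 says r + p is even — contradiction.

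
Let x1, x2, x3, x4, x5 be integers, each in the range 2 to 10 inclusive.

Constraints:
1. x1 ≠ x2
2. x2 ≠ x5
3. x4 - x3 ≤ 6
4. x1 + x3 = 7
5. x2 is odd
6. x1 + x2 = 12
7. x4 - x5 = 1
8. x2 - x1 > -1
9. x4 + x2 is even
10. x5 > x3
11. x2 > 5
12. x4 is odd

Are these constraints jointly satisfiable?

Satisfiable

One satisfying assignment is x1 = 5, x2 = 7, x3 = 2, x4 = 5, x5 = 4.
For the less obvious constraints — constraint 3: x4 - x3 = 3; constraint 4: x1 + x3 = 7 — and the others hold by inspection.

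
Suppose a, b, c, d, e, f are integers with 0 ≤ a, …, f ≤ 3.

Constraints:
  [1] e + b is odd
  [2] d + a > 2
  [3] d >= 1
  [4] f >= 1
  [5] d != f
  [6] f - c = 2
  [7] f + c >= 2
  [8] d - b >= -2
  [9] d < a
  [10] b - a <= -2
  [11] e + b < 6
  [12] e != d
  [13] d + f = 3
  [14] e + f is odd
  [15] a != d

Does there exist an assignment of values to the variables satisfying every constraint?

Satisfiable

The assignment a = 3, b = 0, c = 0, d = 1, e = 3, f = 2 works:
  constraint 2 holds since d + a = 4.
  constraint 6 holds since f - c = 2.
  constraint 7 holds since f + c = 2.
The rest check out directly.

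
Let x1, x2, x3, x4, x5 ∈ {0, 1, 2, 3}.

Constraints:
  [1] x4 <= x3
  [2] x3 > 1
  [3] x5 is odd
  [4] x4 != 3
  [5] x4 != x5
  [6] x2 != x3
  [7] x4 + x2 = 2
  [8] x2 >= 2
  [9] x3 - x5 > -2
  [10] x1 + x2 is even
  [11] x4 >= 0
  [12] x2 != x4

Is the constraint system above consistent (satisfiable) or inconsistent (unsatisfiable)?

Satisfiable

Setting (x1, x2, x3, x4, x5) = (2, 2, 3, 0, 3) satisfies everything: constraint 3: x5 = 3 is odd; constraint 7: x4 + x2 = 2; constraint 9: x3 - x5 = 0, and the others follow.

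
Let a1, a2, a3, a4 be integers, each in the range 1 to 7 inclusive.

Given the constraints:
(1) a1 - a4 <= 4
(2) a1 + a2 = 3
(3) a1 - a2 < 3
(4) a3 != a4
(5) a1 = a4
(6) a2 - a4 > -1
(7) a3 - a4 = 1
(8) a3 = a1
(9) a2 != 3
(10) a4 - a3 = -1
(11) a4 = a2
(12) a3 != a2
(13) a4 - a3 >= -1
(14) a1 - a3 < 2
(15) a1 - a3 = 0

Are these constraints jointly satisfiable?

Unsatisfiable

From constraints 5, 8, and 11, a3 = a1 = a4 = a2, so a3 = a2. But constraint 12 says a3 ≠ a2. Contradiction.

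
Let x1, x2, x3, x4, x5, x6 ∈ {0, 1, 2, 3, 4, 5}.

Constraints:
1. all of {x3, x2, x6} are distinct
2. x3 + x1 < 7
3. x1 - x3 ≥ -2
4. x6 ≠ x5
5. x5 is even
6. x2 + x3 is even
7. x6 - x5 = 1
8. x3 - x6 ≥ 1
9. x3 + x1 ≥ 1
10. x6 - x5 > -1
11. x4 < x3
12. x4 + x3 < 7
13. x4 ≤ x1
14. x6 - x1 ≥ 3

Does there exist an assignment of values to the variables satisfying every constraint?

Unsatisfiable

Constraints 3, 8, and 14 give x6 − x1 ≥ 3, x1 − x3 ≥ -2, x3 − x6 ≥ 1.
Adding all 3 inequalities: the left sides telescope to 0, and the right sides sum to 3 + (-2) + 1 = 2. So 0 ≥ 2, which is false.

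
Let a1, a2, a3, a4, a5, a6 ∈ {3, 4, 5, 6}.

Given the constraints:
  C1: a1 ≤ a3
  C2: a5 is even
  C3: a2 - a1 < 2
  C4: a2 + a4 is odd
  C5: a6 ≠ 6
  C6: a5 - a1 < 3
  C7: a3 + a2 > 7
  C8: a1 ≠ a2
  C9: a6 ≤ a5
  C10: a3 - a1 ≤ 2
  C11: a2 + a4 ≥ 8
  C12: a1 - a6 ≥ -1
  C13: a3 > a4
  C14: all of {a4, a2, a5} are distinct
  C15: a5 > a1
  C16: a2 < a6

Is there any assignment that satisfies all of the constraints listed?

One satisfying assignment is a1 = 5, a2 = 4, a3 = 6, a4 = 5, a5 = 6, a6 = 5.
For the less obvious constraints — constraint 3: a2 - a1 = -1; constraint 6: a5 - a1 = 1 — and the others hold by inspection.

Satisfiable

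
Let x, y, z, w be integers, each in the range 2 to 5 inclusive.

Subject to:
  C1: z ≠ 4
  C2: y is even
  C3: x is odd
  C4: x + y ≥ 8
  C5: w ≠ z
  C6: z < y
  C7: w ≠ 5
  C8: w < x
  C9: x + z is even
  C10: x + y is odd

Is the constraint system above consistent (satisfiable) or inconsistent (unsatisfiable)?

Satisfiable

Take x = 5, y = 4, z = 3, w = 2. Then constraint 2: y = 4 is even; constraint 4: x + y = 9, and every other listed constraint is also met.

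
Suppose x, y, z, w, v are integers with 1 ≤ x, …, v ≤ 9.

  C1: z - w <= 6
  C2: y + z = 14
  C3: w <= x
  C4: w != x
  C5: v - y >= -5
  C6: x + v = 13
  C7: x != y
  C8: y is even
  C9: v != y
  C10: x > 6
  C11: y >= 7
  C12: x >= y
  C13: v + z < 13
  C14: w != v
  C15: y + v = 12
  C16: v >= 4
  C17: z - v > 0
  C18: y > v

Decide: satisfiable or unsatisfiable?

Satisfiable

The assignment x = 9, y = 8, z = 6, w = 1, v = 4 works:
  constraint 1 holds since z - w = 5.
  constraint 2 holds since y + z = 14.
The rest check out directly.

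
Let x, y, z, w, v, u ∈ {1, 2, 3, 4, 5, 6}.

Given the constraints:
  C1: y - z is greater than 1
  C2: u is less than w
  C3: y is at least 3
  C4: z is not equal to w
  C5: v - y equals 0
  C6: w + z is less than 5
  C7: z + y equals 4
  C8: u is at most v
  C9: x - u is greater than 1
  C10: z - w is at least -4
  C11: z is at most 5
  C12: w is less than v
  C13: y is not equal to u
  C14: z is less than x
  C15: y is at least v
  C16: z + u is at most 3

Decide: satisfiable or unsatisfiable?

Satisfiable

The assignment x = 4, y = 3, z = 1, w = 2, v = 3, u = 1 works:
  constraint 1 holds since y - z = 2.
  constraint 5 holds since v - y = 0.
  constraint 6 holds since w + z = 3.
The rest check out directly.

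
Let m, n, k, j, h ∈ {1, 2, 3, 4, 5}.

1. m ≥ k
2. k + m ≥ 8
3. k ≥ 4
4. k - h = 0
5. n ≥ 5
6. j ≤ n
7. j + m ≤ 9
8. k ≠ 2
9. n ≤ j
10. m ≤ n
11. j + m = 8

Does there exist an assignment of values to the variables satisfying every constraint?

Unsatisfiable

From constraints 5 and 9: j ≥ n ≥ 5. From constraints 1 and 3: m ≥ k ≥ 4. Hence j + m ≥ 9. But constraint 11 requires j + m = 8, and 8 < 9. Contradiction.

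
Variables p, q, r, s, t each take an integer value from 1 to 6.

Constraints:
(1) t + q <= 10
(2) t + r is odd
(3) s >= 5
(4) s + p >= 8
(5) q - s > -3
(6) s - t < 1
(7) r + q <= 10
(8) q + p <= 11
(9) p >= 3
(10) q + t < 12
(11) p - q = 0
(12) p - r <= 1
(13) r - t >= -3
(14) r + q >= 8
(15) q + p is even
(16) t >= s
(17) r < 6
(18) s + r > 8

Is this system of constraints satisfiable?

Satisfiable

Take p = 4, q = 4, r = 5, s = 5, t = 6. Then constraint 1: t + q = 10; constraint 4: s + p = 9; constraint 5: q - s = -1, and every other listed constraint is also met.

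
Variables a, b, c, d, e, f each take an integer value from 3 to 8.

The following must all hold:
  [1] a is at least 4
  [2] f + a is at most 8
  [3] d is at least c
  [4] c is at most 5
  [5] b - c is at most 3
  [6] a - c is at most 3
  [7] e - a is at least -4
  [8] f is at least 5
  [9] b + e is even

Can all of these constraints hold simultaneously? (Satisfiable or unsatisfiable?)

From constraint 8: f ≥ 5. From constraint 1: a ≥ 4. Hence f + a ≥ 9. But constraint 2 requires f + a ≤ 8, and 8 < 9. Contradiction.

Unsatisfiable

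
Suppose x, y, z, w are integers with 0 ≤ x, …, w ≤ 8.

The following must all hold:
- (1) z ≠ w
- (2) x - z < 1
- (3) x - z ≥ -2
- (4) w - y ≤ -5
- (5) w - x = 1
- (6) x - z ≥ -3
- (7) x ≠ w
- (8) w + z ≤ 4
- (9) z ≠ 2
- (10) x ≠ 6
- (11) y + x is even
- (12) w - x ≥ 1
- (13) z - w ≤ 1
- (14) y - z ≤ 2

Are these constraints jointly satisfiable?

Constraints 4, 6, 12, and 14 give z − y ≥ -2, y − w ≥ 5, w − x ≥ 1, x − z ≥ -3.
Adding all 4 inequalities: the left sides telescope to 0, and the right sides sum to (-2) + 5 + 1 + (-3) = 1. So 0 ≥ 1, which is false.

Unsatisfiable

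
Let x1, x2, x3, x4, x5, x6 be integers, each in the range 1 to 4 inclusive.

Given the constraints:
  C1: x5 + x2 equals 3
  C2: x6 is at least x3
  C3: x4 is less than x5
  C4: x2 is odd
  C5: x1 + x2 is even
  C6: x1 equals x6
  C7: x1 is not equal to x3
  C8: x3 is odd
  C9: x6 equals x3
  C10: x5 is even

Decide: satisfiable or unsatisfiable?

Unsatisfiable

From constraints 6 and 9, x1 = x6 = x3, so x1 = x3. But constraint 7 says x1 ≠ x3. Contradiction.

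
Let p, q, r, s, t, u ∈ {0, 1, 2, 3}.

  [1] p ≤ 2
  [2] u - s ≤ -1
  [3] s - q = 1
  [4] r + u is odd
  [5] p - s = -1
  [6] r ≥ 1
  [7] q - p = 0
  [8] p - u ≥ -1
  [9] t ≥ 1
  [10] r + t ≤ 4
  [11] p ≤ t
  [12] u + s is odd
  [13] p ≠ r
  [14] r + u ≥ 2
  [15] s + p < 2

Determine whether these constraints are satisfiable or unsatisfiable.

Satisfiable

The assignment p = 0, q = 0, r = 3, s = 1, t = 1, u = 0 works:
  constraint 2 holds since u - s = -1.
  constraint 3 holds since s - q = 1.
  constraint 5 holds since p - s = -1.
The rest check out directly.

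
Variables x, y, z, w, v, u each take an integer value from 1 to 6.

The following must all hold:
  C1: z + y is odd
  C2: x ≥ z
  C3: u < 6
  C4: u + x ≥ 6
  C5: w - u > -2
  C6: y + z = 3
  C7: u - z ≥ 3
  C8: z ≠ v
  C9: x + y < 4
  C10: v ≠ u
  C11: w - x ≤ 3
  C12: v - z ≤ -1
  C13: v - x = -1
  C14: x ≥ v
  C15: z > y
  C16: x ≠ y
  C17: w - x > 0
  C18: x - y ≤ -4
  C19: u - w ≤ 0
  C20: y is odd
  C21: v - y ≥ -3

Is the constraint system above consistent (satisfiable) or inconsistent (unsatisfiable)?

Constraints 7, 11, 12, 18, 19, and 21 give x − w ≥ -3, w − u ≥ 0, u − z ≥ 3, z − v ≥ 1, v − y ≥ -3, y − x ≥ 4.
Adding all 6 inequalities: the left sides telescope to 0, and the right sides sum to (-3) + 0 + 3 + 1 + (-3) + 4 = 2. So 0 ≥ 2, which is false.

Unsatisfiable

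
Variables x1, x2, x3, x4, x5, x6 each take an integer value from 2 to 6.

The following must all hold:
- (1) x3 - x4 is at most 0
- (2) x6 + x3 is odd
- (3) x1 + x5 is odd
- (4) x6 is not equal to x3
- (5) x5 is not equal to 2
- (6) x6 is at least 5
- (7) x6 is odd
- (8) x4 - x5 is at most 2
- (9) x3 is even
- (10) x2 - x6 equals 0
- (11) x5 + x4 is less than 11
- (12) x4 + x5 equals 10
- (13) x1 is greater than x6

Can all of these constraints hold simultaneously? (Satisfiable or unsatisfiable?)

Take x1 = 6, x2 = 5, x3 = 2, x4 = 5, x5 = 5, x6 = 5. Then constraint 1: x3 - x4 = -3; constraint 8: x4 - x5 = 0; constraint 10: x2 - x6 = 0, and every other listed constraint is also met.

Satisfiable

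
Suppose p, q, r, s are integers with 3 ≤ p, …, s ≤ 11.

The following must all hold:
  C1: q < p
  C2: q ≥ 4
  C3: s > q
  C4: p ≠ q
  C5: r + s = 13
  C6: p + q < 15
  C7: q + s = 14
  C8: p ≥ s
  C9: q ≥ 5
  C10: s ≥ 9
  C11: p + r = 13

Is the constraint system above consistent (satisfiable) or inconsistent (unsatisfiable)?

Satisfiable

Setting (p, q, r, s) = (9, 5, 4, 9) satisfies everything: constraint 5: r + s = 13; constraint 6: p + q = 14, and the others follow.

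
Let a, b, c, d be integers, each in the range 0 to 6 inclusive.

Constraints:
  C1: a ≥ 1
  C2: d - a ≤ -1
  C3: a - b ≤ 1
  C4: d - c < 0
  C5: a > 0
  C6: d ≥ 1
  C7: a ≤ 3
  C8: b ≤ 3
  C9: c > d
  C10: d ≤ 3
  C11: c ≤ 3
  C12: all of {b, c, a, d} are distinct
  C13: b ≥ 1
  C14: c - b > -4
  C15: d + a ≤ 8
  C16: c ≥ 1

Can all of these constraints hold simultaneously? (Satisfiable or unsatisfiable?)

Constraints 1, 6, 7, 8, 10, 11, 13, and 16 confine each of b, c, a, d to the 3 values {1, …, 3}.
Constraint 12 requires all 4 of them to be distinct, but only 3 values are available — impossible by the pigeonhole principle.

Unsatisfiable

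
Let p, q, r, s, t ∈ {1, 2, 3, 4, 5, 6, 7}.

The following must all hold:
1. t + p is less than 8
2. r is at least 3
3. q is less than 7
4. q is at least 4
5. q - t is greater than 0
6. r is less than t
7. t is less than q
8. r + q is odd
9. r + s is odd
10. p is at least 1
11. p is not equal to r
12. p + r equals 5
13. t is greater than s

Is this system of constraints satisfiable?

Satisfiable

One satisfying assignment is p = 2, q = 6, r = 3, s = 2, t = 5.
For the less obvious constraints — constraint 1: t + p = 7; constraint 5: q - t = 1 — and the others hold by inspection.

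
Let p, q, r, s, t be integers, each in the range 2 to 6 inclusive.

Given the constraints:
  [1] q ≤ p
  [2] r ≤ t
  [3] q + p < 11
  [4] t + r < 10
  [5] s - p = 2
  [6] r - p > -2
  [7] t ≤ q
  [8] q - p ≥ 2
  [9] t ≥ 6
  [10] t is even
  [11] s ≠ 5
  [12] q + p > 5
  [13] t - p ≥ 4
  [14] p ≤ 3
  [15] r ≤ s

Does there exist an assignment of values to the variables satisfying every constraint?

From constraints 7 and 9: q ≥ t and t ≥ 6, so q ≥ 6. From constraints 1 and 14: q ≤ p and p ≤ 3, so q ≤ 3. But 3 < 6, so no value of q works.

Unsatisfiable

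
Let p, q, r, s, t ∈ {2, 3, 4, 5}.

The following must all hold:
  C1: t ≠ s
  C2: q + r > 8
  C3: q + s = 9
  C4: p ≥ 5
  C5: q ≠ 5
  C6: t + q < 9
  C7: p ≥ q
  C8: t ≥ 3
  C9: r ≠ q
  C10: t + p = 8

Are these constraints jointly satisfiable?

Satisfiable

Try p = 5, q = 4, r = 5, s = 5, t = 3.
Check constraint 2: q + r = 9; constraint 3: q + s = 9; constraint 6: t + q = 7. The remaining constraints are straightforward to verify.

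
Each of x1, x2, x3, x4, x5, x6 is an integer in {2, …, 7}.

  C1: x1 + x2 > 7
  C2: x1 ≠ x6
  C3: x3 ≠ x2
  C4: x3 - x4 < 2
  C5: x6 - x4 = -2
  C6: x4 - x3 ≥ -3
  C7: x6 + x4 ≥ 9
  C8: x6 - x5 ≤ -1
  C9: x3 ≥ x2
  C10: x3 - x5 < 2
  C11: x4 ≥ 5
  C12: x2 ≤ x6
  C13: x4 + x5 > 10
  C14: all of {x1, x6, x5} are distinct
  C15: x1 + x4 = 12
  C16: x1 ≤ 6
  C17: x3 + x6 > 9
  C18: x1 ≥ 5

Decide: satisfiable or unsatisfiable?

Satisfiable

Setting (x1, x2, x3, x4, x5, x6) = (6, 2, 6, 6, 7, 4) satisfies everything: constraint 1: x1 + x2 = 8; constraint 4: x3 - x4 = 0, and the others follow.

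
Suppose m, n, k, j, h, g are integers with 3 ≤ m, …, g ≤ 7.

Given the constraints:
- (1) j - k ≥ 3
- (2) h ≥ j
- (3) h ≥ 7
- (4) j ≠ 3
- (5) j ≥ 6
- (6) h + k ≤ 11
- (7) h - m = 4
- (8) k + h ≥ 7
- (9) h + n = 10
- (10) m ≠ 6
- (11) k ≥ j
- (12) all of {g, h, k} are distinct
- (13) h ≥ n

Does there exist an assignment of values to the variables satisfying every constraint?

From constraint 3: h ≥ 7. From constraints 5 and 11: k ≥ j ≥ 6. Hence h + k ≥ 13. But constraint 6 requires h + k ≤ 11, and 11 < 13. Contradiction.

Unsatisfiable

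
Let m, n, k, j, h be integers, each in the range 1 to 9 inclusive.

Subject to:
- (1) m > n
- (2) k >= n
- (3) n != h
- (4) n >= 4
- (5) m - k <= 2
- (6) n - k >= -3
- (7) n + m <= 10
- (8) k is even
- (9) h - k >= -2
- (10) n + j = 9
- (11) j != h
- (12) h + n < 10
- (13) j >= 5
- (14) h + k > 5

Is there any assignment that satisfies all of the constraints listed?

Take m = 6, n = 4, k = 4, j = 5, h = 3. Then constraint 5: m - k = 2; constraint 6: n - k = 0; constraint 7: n + m = 10, and every other listed constraint is also met.

Satisfiable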